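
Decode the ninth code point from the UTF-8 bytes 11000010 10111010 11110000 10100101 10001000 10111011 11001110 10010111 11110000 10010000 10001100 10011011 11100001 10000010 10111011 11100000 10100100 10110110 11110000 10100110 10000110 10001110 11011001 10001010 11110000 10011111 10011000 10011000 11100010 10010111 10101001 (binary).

U+1F618

Offset 0: leading byte 0xC2 = 11000010 → 2-byte char #1 = C2 BA.
Offset 2: leading byte 0xF0 = 11110000 → 4-byte char #2 = F0 A5 88 BB.
Offset 6: leading byte 0xCE = 11001110 → 2-byte char #3 = CE 97.
Offset 8: leading byte 0xF0 = 11110000 → 4-byte char #4 = F0 90 8C 9B.
Offset 12: leading byte 0xE1 = 11100001 → 3-byte char #5 = E1 82 BB.
Offset 15: leading byte 0xE0 = 11100000 → 3-byte char #6 = E0 A4 B6.
Offset 18: leading byte 0xF0 = 11110000 → 4-byte char #7 = F0 A6 86 8E.
Offset 22: leading byte 0xD9 = 11011001 → 2-byte char #8 = D9 8A.
Offset 24: leading byte 0xF0 = 11110000 → 4-byte char #9 = F0 9F 98 98.
Leading byte 0xF0 = 11110000 matches 11110xxx → 4-byte sequence.
Byte 1: 0xF0 = 11110000, payload 000 (3 bits).
Byte 2: 0x9F = 10011111 (10xxxxxx ✓), payload 011111.
Byte 3: 0x98 = 10011000 (10xxxxxx ✓), payload 011000.
Byte 4: 0x98 = 10011000 (10xxxxxx ✓), payload 011000.
Concatenate: 000011111011000011000 = 0x1F618 (21 bits → U+1F618).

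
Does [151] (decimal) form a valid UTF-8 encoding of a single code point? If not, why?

Byte 0x97 = 10010111 has the form 10xxxxxx — a continuation byte — but there is no preceding leading byte.

invalid (continuation byte with no leading byte)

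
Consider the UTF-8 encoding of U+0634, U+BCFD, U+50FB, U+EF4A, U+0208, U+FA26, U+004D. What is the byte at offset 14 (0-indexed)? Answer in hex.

U+0634 → 2-byte form D8 B4 at offsets 0–1.
U+BCFD → 3-byte form EB B3 BD at offsets 2–4.
U+50FB → 3-byte form E5 83 BB at offsets 5–7.
U+EF4A → 3-byte form EE BD 8A at offsets 8–10.
U+0208 → 2-byte form C8 88 at offsets 11–12.
U+FA26 → 3-byte form EF A8 A6 at offsets 13–15.
Offset 14 falls in char 6's range; it's byte 2 of EF A8 A6 = 0xA8.

0xA8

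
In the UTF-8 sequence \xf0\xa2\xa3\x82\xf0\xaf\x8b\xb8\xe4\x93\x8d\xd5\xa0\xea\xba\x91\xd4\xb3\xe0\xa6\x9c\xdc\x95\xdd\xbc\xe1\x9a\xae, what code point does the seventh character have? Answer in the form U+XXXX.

U+099C

Offset 0: leading byte 0xF0 = 11110000 → 4-byte char #1 = F0 A2 A3 82.
Offset 4: leading byte 0xF0 = 11110000 → 4-byte char #2 = F0 AF 8B B8.
Offset 8: leading byte 0xE4 = 11100100 → 3-byte char #3 = E4 93 8D.
Offset 11: leading byte 0xD5 = 11010101 → 2-byte char #4 = D5 A0.
Offset 13: leading byte 0xEA = 11101010 → 3-byte char #5 = EA BA 91.
Offset 16: leading byte 0xD4 = 11010100 → 2-byte char #6 = D4 B3.
Offset 18: leading byte 0xE0 = 11100000 → 3-byte char #7 = E0 A6 9C.
Leading byte 0xE0 = 11100000 matches 1110xxxx → 3-byte sequence.
Byte 1: 0xE0 = 11100000, payload 0000 (4 bits).
Byte 2: 0xA6 = 10100110 (10xxxxxx ✓), payload 100110.
Byte 3: 0x9C = 10011100 (10xxxxxx ✓), payload 011100.
Concatenate: 0000100110011100 = 0x99C (16 bits → U+099C).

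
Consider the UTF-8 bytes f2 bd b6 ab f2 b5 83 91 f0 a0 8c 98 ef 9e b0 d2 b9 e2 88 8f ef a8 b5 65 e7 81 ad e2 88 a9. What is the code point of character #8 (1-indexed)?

Offset 0: leading byte 0xF2 = 11110010 → 4-byte char #1 = F2 BD B6 AB.
Offset 4: leading byte 0xF2 = 11110010 → 4-byte char #2 = F2 B5 83 91.
Offset 8: leading byte 0xF0 = 11110000 → 4-byte char #3 = F0 A0 8C 98.
Offset 12: leading byte 0xEF = 11101111 → 3-byte char #4 = EF 9E B0.
Offset 15: leading byte 0xD2 = 11010010 → 2-byte char #5 = D2 B9.
Offset 17: leading byte 0xE2 = 11100010 → 3-byte char #6 = E2 88 8F.
Offset 20: leading byte 0xEF = 11101111 → 3-byte char #7 = EF A8 B5.
Offset 23: leading byte 0x65 = 01100101 → 1-byte char #8 = 65.
Leading byte 0x65 = 01100101 matches 0xxxxxxx → 1-byte sequence.
Byte 1: 0x65 = 01100101, payload 1100101 (7 bits).
Concatenate: 1100101 = 0x65 (7 bits → U+0065).

U+0065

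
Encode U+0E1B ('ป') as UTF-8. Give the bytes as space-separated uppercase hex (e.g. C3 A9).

E0 B8 9B

U+0E1B = 0xE1B = 3611 decimal. In range U+0800–U+FFFF → 3-byte form: 1110xxxx 10xxxxxx 10xxxxxx.
Binary (16 bits): 0000111000011011.
Split 4+6+6: 0000 | 111000 | 011011.
Byte 1: 11100000 = 0xE0.
Byte 2: 10111000 = 0xB8.
Byte 3: 10011011 = 0x9B.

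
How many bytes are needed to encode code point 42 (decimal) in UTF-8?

1

U+002A = 0x2A. UTF-8 uses 1 byte below 0x80, 2 below 0x800, 3 below 0x10000, 4 up to 0x10FFFF. 0x2A is in U+0000–U+007F → 1 byte.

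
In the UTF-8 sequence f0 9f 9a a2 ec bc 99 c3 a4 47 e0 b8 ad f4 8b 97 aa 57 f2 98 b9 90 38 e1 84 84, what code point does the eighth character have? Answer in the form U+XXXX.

Offset 0: leading byte 0xF0 = 11110000 → 4-byte char #1 = F0 9F 9A A2.
Offset 4: leading byte 0xEC = 11101100 → 3-byte char #2 = EC BC 99.
Offset 7: leading byte 0xC3 = 11000011 → 2-byte char #3 = C3 A4.
Offset 9: leading byte 0x47 = 01000111 → 1-byte char #4 = 47.
Offset 10: leading byte 0xE0 = 11100000 → 3-byte char #5 = E0 B8 AD.
Offset 13: leading byte 0xF4 = 11110100 → 4-byte char #6 = F4 8B 97 AA.
Offset 17: leading byte 0x57 = 01010111 → 1-byte char #7 = 57.
Offset 18: leading byte 0xF2 = 11110010 → 4-byte char #8 = F2 98 B9 90.
Leading byte 0xF2 = 11110010 matches 11110xxx → 4-byte sequence.
Byte 1: 0xF2 = 11110010, payload 010 (3 bits).
Byte 2: 0x98 = 10011000 (10xxxxxx ✓), payload 011000.
Byte 3: 0xB9 = 10111001 (10xxxxxx ✓), payload 111001.
Byte 4: 0x90 = 10010000 (10xxxxxx ✓), payload 010000.
Concatenate: 010011000111001010000 = 0x98E50 (21 bits → U+98E50).

U+98E50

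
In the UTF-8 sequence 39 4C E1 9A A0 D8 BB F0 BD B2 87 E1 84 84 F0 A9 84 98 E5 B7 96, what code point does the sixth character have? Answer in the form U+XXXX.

Offset 0: leading byte 0x39 = 00111001 → 1-byte char #1 = 39.
Offset 1: leading byte 0x4C = 01001100 → 1-byte char #2 = 4C.
Offset 2: leading byte 0xE1 = 11100001 → 3-byte char #3 = E1 9A A0.
Offset 5: leading byte 0xD8 = 11011000 → 2-byte char #4 = D8 BB.
Offset 7: leading byte 0xF0 = 11110000 → 4-byte char #5 = F0 BD B2 87.
Offset 11: leading byte 0xE1 = 11100001 → 3-byte char #6 = E1 84 84.
Leading byte 0xE1 = 11100001 matches 1110xxxx → 3-byte sequence.
Byte 1: 0xE1 = 11100001, payload 0001 (4 bits).
Byte 2: 0x84 = 10000100 (10xxxxxx ✓), payload 000100.
Byte 3: 0x84 = 10000100 (10xxxxxx ✓), payload 000100.
Concatenate: 0001000100000100 = 0x1104 (16 bits → U+1104).

U+1104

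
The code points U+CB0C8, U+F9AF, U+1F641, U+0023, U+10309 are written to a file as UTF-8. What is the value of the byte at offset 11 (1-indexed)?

0x81

1-indexed offset 11 is 0-indexed offset 10.
U+CB0C8 → 4-byte form F3 8B 83 88 at offsets 0–3.
U+F9AF → 3-byte form EF A6 AF at offsets 4–6.
U+1F641 → 4-byte form F0 9F 99 81 at offsets 7–10.
Offset 10 falls in char 3's range; it's byte 4 of F0 9F 99 81 = 0x81.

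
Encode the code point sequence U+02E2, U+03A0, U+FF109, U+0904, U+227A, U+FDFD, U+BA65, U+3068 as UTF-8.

CB A2 CE A0 F3 BF 84 89 E0 A4 84 E2 89 BA EF B7 BD EB A9 A5 E3 81 A8

U+02E2: 2-byte form → CB A2.
U+03A0: 2-byte form → CE A0.
U+FF109: 4-byte form → F3 BF 84 89.
U+0904: 3-byte form → E0 A4 84.
U+227A: 3-byte form → E2 89 BA.
U+FDFD: 3-byte form → EF B7 BD.
U+BA65: 3-byte form → EB A9 A5.
U+3068: 3-byte form → E3 81 A8.
Concatenated (23 bytes): CB A2 CE A0 F3 BF 84 89 E0 A4 84 E2 89 BA EF B7 BD EB A9 A5 E3 81 A8.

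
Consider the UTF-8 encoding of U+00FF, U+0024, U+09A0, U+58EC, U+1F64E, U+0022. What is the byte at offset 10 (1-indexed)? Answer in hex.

0xF0

1-indexed offset 10 is 0-indexed offset 9.
U+00FF → 2-byte form C3 BF at offsets 0–1.
U+0024 → 1-byte form 24 at offsets 2–2.
U+09A0 → 3-byte form E0 A6 A0 at offsets 3–5.
U+58EC → 3-byte form E5 A3 AC at offsets 6–8.
U+1F64E → 4-byte form F0 9F 99 8E at offsets 9–12.
Offset 9 falls in char 5's range; it's byte 1 of F0 9F 99 8E = 0xF0.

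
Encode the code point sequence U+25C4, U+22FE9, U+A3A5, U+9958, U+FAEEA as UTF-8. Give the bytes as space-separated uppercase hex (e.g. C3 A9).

U+25C4: 3-byte form → E2 97 84.
U+22FE9: 4-byte form → F0 A2 BF A9.
U+A3A5: 3-byte form → EA 8E A5.
U+9958: 3-byte form → E9 A5 98.
U+FAEEA: 4-byte form → F3 BA BB AA.
Concatenated (17 bytes): E2 97 84 F0 A2 BF A9 EA 8E A5 E9 A5 98 F3 BA BB AA.

E2 97 84 F0 A2 BF A9 EA 8E A5 E9 A5 98 F3 BA BB AA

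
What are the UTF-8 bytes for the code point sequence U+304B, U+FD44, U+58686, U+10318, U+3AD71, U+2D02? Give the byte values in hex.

E3 81 8B EF B5 84 F1 98 9A 86 F0 90 8C 98 F0 BA B5 B1 E2 B4 82

U+304B: 3-byte form → E3 81 8B.
U+FD44: 3-byte form → EF B5 84.
U+58686: 4-byte form → F1 98 9A 86.
U+10318: 4-byte form → F0 90 8C 98.
U+3AD71: 4-byte form → F0 BA B5 B1.
U+2D02: 3-byte form → E2 B4 82.
Concatenated (21 bytes): E3 81 8B EF B5 84 F1 98 9A 86 F0 90 8C 98 F0 BA B5 B1 E2 B4 82.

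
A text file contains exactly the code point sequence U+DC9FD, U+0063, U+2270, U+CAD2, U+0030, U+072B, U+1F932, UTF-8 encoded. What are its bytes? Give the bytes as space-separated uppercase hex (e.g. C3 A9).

F3 9C A7 BD 63 E2 89 B0 EC AB 92 30 DC AB F0 9F A4 B2

U+DC9FD: 4-byte form → F3 9C A7 BD.
U+0063: 1-byte form → 63.
U+2270: 3-byte form → E2 89 B0.
U+CAD2: 3-byte form → EC AB 92.
U+0030: 1-byte form → 30.
U+072B: 2-byte form → DC AB.
U+1F932: 4-byte form → F0 9F A4 B2.
Concatenated (18 bytes): F3 9C A7 BD 63 E2 89 B0 EC AB 92 30 DC AB F0 9F A4 B2.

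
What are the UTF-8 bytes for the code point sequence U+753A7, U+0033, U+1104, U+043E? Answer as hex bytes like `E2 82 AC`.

U+753A7: 4-byte form → F1 B5 8E A7.
U+0033: 1-byte form → 33.
U+1104: 3-byte form → E1 84 84.
U+043E: 2-byte form → D0 BE.
Concatenated (10 bytes): F1 B5 8E A7 33 E1 84 84 D0 BE.

F1 B5 8E A7 33 E1 84 84 D0 BE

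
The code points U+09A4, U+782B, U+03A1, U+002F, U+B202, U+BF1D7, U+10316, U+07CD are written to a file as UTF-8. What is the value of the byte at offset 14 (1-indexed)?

0xBF

1-indexed offset 14 is 0-indexed offset 13.
U+09A4 → 3-byte form E0 A6 A4 at offsets 0–2.
U+782B → 3-byte form E7 A0 AB at offsets 3–5.
U+03A1 → 2-byte form CE A1 at offsets 6–7.
U+002F → 1-byte form 2F at offsets 8–8.
U+B202 → 3-byte form EB 88 82 at offsets 9–11.
U+BF1D7 → 4-byte form F2 BF 87 97 at offsets 12–15.
Offset 13 falls in char 6's range; it's byte 2 of F2 BF 87 97 = 0xBF.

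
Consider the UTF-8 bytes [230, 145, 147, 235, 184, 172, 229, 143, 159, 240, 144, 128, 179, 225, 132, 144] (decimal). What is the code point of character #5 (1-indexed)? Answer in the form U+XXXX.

U+1110

Offset 0: leading byte 0xE6 = 11100110 → 3-byte char #1 = E6 91 93.
Offset 3: leading byte 0xEB = 11101011 → 3-byte char #2 = EB B8 AC.
Offset 6: leading byte 0xE5 = 11100101 → 3-byte char #3 = E5 8F 9F.
Offset 9: leading byte 0xF0 = 11110000 → 4-byte char #4 = F0 90 80 B3.
Offset 13: leading byte 0xE1 = 11100001 → 3-byte char #5 = E1 84 90.
Leading byte 0xE1 = 11100001 matches 1110xxxx → 3-byte sequence.
Byte 1: 0xE1 = 11100001, payload 0001 (4 bits).
Byte 2: 0x84 = 10000100 (10xxxxxx ✓), payload 000100.
Byte 3: 0x90 = 10010000 (10xxxxxx ✓), payload 010000.
Concatenate: 0001000100010000 = 0x1110 (16 bits → U+1110).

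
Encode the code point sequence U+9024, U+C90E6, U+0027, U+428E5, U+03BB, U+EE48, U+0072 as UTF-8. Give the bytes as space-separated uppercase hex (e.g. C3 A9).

E9 80 A4 F3 89 83 A6 27 F1 82 A3 A5 CE BB EE B9 88 72

U+9024: 3-byte form → E9 80 A4.
U+C90E6: 4-byte form → F3 89 83 A6.
U+0027: 1-byte form → 27.
U+428E5: 4-byte form → F1 82 A3 A5.
U+03BB: 2-byte form → CE BB.
U+EE48: 3-byte form → EE B9 88.
U+0072: 1-byte form → 72.
Concatenated (18 bytes): E9 80 A4 F3 89 83 A6 27 F1 82 A3 A5 CE BB EE B9 88 72.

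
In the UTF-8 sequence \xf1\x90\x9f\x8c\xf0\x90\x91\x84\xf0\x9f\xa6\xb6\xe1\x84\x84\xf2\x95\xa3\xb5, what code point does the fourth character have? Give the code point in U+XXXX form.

Offset 0: leading byte 0xF1 = 11110001 → 4-byte char #1 = F1 90 9F 8C.
Offset 4: leading byte 0xF0 = 11110000 → 4-byte char #2 = F0 90 91 84.
Offset 8: leading byte 0xF0 = 11110000 → 4-byte char #3 = F0 9F A6 B6.
Offset 12: leading byte 0xE1 = 11100001 → 3-byte char #4 = E1 84 84.
Leading byte 0xE1 = 11100001 matches 1110xxxx → 3-byte sequence.
Byte 1: 0xE1 = 11100001, payload 0001 (4 bits).
Byte 2: 0x84 = 10000100 (10xxxxxx ✓), payload 000100.
Byte 3: 0x84 = 10000100 (10xxxxxx ✓), payload 000100.
Concatenate: 0001000100000100 = 0x1104 (16 bits → U+1104).

U+1104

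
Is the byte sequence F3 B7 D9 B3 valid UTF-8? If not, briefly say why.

invalid (non-continuation byte where continuation expected)

Leading byte 0xF3 = 11110011 → 4-byte form.
Byte 3 is 0xD9 = 11011001, which is not 10xxxxxx — expected a continuation byte.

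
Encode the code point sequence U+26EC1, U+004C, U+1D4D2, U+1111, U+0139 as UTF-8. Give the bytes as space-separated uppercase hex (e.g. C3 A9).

F0 A6 BB 81 4C F0 9D 93 92 E1 84 91 C4 B9

U+26EC1: 4-byte form → F0 A6 BB 81.
U+004C: 1-byte form → 4C.
U+1D4D2: 4-byte form → F0 9D 93 92.
U+1111: 3-byte form → E1 84 91.
U+0139: 2-byte form → C4 B9.
Concatenated (14 bytes): F0 A6 BB 81 4C F0 9D 93 92 E1 84 91 C4 B9.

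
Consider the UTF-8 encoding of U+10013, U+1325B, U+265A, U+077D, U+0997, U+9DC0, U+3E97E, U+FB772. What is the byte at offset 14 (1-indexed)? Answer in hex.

0xE0

1-indexed offset 14 is 0-indexed offset 13.
U+10013 → 4-byte form F0 90 80 93 at offsets 0–3.
U+1325B → 4-byte form F0 93 89 9B at offsets 4–7.
U+265A → 3-byte form E2 99 9A at offsets 8–10.
U+077D → 2-byte form DD BD at offsets 11–12.
U+0997 → 3-byte form E0 A6 97 at offsets 13–15.
Offset 13 falls in char 5's range; it's byte 1 of E0 A6 97 = 0xE0.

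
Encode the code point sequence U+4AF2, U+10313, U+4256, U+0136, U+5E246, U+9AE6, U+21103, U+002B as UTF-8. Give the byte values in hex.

U+4AF2: 3-byte form → E4 AB B2.
U+10313: 4-byte form → F0 90 8C 93.
U+4256: 3-byte form → E4 89 96.
U+0136: 2-byte form → C4 B6.
U+5E246: 4-byte form → F1 9E 89 86.
U+9AE6: 3-byte form → E9 AB A6.
U+21103: 4-byte form → F0 A1 84 83.
U+002B: 1-byte form → 2B.
Concatenated (24 bytes): E4 AB B2 F0 90 8C 93 E4 89 96 C4 B6 F1 9E 89 86 E9 AB A6 F0 A1 84 83 2B.

E4 AB B2 F0 90 8C 93 E4 89 96 C4 B6 F1 9E 89 86 E9 AB A6 F0 A1 84 83 2B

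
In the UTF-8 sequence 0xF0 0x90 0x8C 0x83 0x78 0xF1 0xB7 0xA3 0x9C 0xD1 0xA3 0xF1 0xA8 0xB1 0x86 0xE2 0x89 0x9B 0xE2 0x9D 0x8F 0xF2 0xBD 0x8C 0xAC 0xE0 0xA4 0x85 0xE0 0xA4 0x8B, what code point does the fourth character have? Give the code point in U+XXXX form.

Offset 0: leading byte 0xF0 = 11110000 → 4-byte char #1 = F0 90 8C 83.
Offset 4: leading byte 0x78 = 01111000 → 1-byte char #2 = 78.
Offset 5: leading byte 0xF1 = 11110001 → 4-byte char #3 = F1 B7 A3 9C.
Offset 9: leading byte 0xD1 = 11010001 → 2-byte char #4 = D1 A3.
Leading byte 0xD1 = 11010001 matches 110xxxxx → 2-byte sequence.
Byte 1: 0xD1 = 11010001, payload 10001 (5 bits).
Byte 2: 0xA3 = 10100011 (10xxxxxx ✓), payload 100011.
Concatenate: 10001100011 = 0x463 (11 bits → U+0463).

U+0463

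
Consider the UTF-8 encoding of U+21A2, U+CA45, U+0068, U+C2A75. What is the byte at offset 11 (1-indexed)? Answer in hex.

0xB5

1-indexed offset 11 is 0-indexed offset 10.
U+21A2 → 3-byte form E2 86 A2 at offsets 0–2.
U+CA45 → 3-byte form EC A9 85 at offsets 3–5.
U+0068 → 1-byte form 68 at offsets 6–6.
U+C2A75 → 4-byte form F3 82 A9 B5 at offsets 7–10.
Offset 10 falls in char 4's range; it's byte 4 of F3 82 A9 B5 = 0xB5.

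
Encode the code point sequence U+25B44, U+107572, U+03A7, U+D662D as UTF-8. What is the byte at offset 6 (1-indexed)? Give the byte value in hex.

1-indexed offset 6 is 0-indexed offset 5.
U+25B44 → 4-byte form F0 A5 AD 84 at offsets 0–3.
U+107572 → 4-byte form F4 87 95 B2 at offsets 4–7.
Offset 5 falls in char 2's range; it's byte 2 of F4 87 95 B2 = 0x87.

0x87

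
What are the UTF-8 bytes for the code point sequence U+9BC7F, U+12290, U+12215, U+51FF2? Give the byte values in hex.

U+9BC7F: 4-byte form → F2 9B B1 BF.
U+12290: 4-byte form → F0 92 8A 90.
U+12215: 4-byte form → F0 92 88 95.
U+51FF2: 4-byte form → F1 91 BF B2.
Concatenated (16 bytes): F2 9B B1 BF F0 92 8A 90 F0 92 88 95 F1 91 BF B2.

F2 9B B1 BF F0 92 8A 90 F0 92 88 95 F1 91 BF B2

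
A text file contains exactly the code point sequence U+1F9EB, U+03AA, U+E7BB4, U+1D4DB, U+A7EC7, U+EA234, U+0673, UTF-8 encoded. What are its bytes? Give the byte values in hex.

U+1F9EB: 4-byte form → F0 9F A7 AB.
U+03AA: 2-byte form → CE AA.
U+E7BB4: 4-byte form → F3 A7 AE B4.
U+1D4DB: 4-byte form → F0 9D 93 9B.
U+A7EC7: 4-byte form → F2 A7 BB 87.
U+EA234: 4-byte form → F3 AA 88 B4.
U+0673: 2-byte form → D9 B3.
Concatenated (24 bytes): F0 9F A7 AB CE AA F3 A7 AE B4 F0 9D 93 9B F2 A7 BB 87 F3 AA 88 B4 D9 B3.

F0 9F A7 AB CE AA F3 A7 AE B4 F0 9D 93 9B F2 A7 BB 87 F3 AA 88 B4 D9 B3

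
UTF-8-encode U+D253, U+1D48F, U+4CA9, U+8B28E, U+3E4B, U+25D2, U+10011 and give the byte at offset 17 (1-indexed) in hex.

1-indexed offset 17 is 0-indexed offset 16.
U+D253 → 3-byte form ED 89 93 at offsets 0–2.
U+1D48F → 4-byte form F0 9D 92 8F at offsets 3–6.
U+4CA9 → 3-byte form E4 B2 A9 at offsets 7–9.
U+8B28E → 4-byte form F2 8B 8A 8E at offsets 10–13.
U+3E4B → 3-byte form E3 B9 8B at offsets 14–16.
Offset 16 falls in char 5's range; it's byte 3 of E3 B9 8B = 0x8B.

0x8B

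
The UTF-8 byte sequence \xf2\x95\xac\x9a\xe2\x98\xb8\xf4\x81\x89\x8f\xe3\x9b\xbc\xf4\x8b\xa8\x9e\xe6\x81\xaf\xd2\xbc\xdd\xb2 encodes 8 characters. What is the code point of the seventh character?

Offset 0: leading byte 0xF2 = 11110010 → 4-byte char #1 = F2 95 AC 9A.
Offset 4: leading byte 0xE2 = 11100010 → 3-byte char #2 = E2 98 B8.
Offset 7: leading byte 0xF4 = 11110100 → 4-byte char #3 = F4 81 89 8F.
Offset 11: leading byte 0xE3 = 11100011 → 3-byte char #4 = E3 9B BC.
Offset 14: leading byte 0xF4 = 11110100 → 4-byte char #5 = F4 8B A8 9E.
Offset 18: leading byte 0xE6 = 11100110 → 3-byte char #6 = E6 81 AF.
Offset 21: leading byte 0xD2 = 11010010 → 2-byte char #7 = D2 BC.
Leading byte 0xD2 = 11010010 matches 110xxxxx → 2-byte sequence.
Byte 1: 0xD2 = 11010010, payload 10010 (5 bits).
Byte 2: 0xBC = 10111100 (10xxxxxx ✓), payload 111100.
Concatenate: 10010111100 = 0x4BC (11 bits → U+04BC).

U+04BC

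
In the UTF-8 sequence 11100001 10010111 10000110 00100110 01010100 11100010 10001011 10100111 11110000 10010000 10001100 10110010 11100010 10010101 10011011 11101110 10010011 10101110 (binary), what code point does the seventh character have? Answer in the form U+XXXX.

Offset 0: leading byte 0xE1 = 11100001 → 3-byte char #1 = E1 97 86.
Offset 3: leading byte 0x26 = 00100110 → 1-byte char #2 = 26.
Offset 4: leading byte 0x54 = 01010100 → 1-byte char #3 = 54.
Offset 5: leading byte 0xE2 = 11100010 → 3-byte char #4 = E2 8B A7.
Offset 8: leading byte 0xF0 = 11110000 → 4-byte char #5 = F0 90 8C B2.
Offset 12: leading byte 0xE2 = 11100010 → 3-byte char #6 = E2 95 9B.
Offset 15: leading byte 0xEE = 11101110 → 3-byte char #7 = EE 93 AE.
Leading byte 0xEE = 11101110 matches 1110xxxx → 3-byte sequence.
Byte 1: 0xEE = 11101110, payload 1110 (4 bits).
Byte 2: 0x93 = 10010011 (10xxxxxx ✓), payload 010011.
Byte 3: 0xAE = 10101110 (10xxxxxx ✓), payload 101110.
Concatenate: 1110010011101110 = 0xE4EE (16 bits → U+E4EE).

U+E4EE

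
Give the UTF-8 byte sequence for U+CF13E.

U+CF13E = 0xCF13E = 848190 decimal. In range U+10000–U+10FFFF → 4-byte form: 11110xxx 10xxxxxx 10xxxxxx 10xxxxxx.
Binary (21 bits): 011001111000100111110.
Split 3+6+6+6: 011 | 001111 | 000100 | 111110.
Byte 1: 11110011 = 0xF3.
Byte 2: 10001111 = 0x8F.
Byte 3: 10000100 = 0x84.
Byte 4: 10111110 = 0xBE.

F3 8F 84 BE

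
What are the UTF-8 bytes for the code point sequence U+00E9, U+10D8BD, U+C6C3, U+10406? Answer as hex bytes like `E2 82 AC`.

C3 A9 F4 8D A2 BD EC 9B 83 F0 90 90 86

U+00E9: 2-byte form → C3 A9.
U+10D8BD: 4-byte form → F4 8D A2 BD.
U+C6C3: 3-byte form → EC 9B 83.
U+10406: 4-byte form → F0 90 90 86.
Concatenated (13 bytes): C3 A9 F4 8D A2 BD EC 9B 83 F0 90 90 86.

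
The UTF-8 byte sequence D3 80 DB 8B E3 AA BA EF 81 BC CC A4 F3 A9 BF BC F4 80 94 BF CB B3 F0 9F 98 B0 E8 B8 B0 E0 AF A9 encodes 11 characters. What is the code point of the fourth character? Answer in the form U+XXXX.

Offset 0: leading byte 0xD3 = 11010011 → 2-byte char #1 = D3 80.
Offset 2: leading byte 0xDB = 11011011 → 2-byte char #2 = DB 8B.
Offset 4: leading byte 0xE3 = 11100011 → 3-byte char #3 = E3 AA BA.
Offset 7: leading byte 0xEF = 11101111 → 3-byte char #4 = EF 81 BC.
Leading byte 0xEF = 11101111 matches 1110xxxx → 3-byte sequence.
Byte 1: 0xEF = 11101111, payload 1111 (4 bits).
Byte 2: 0x81 = 10000001 (10xxxxxx ✓), payload 000001.
Byte 3: 0xBC = 10111100 (10xxxxxx ✓), payload 111100.
Concatenate: 1111000001111100 = 0xF07C (16 bits → U+F07C).

U+F07C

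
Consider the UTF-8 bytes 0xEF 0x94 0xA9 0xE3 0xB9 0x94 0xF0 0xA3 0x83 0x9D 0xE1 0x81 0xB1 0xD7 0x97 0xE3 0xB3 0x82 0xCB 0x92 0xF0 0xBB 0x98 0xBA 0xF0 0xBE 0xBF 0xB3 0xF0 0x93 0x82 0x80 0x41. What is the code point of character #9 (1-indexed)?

U+3EFF3

Offset 0: leading byte 0xEF = 11101111 → 3-byte char #1 = EF 94 A9.
Offset 3: leading byte 0xE3 = 11100011 → 3-byte char #2 = E3 B9 94.
Offset 6: leading byte 0xF0 = 11110000 → 4-byte char #3 = F0 A3 83 9D.
Offset 10: leading byte 0xE1 = 11100001 → 3-byte char #4 = E1 81 B1.
Offset 13: leading byte 0xD7 = 11010111 → 2-byte char #5 = D7 97.
Offset 15: leading byte 0xE3 = 11100011 → 3-byte char #6 = E3 B3 82.
Offset 18: leading byte 0xCB = 11001011 → 2-byte char #7 = CB 92.
Offset 20: leading byte 0xF0 = 11110000 → 4-byte char #8 = F0 BB 98 BA.
Offset 24: leading byte 0xF0 = 11110000 → 4-byte char #9 = F0 BE BF B3.
Leading byte 0xF0 = 11110000 matches 11110xxx → 4-byte sequence.
Byte 1: 0xF0 = 11110000, payload 000 (3 bits).
Byte 2: 0xBE = 10111110 (10xxxxxx ✓), payload 111110.
Byte 3: 0xBF = 10111111 (10xxxxxx ✓), payload 111111.
Byte 4: 0xB3 = 10110011 (10xxxxxx ✓), payload 110011.
Concatenate: 000111110111111110011 = 0x3EFF3 (21 bits → U+3EFF3).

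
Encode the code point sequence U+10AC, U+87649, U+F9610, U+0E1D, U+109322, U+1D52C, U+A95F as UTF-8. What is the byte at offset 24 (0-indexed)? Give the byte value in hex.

0x9F

U+10AC → 3-byte form E1 82 AC at offsets 0–2.
U+87649 → 4-byte form F2 87 99 89 at offsets 3–6.
U+F9610 → 4-byte form F3 B9 98 90 at offsets 7–10.
U+0E1D → 3-byte form E0 B8 9D at offsets 11–13.
U+109322 → 4-byte form F4 89 8C A2 at offsets 14–17.
U+1D52C → 4-byte form F0 9D 94 AC at offsets 18–21.
U+A95F → 3-byte form EA A5 9F at offsets 22–24.
Offset 24 falls in char 7's range; it's byte 3 of EA A5 9F = 0x9F.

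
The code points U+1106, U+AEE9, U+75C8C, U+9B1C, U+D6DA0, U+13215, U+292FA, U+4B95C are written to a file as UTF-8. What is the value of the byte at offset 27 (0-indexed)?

U+1106 → 3-byte form E1 84 86 at offsets 0–2.
U+AEE9 → 3-byte form EA BB A9 at offsets 3–5.
U+75C8C → 4-byte form F1 B5 B2 8C at offsets 6–9.
U+9B1C → 3-byte form E9 AC 9C at offsets 10–12.
U+D6DA0 → 4-byte form F3 96 B6 A0 at offsets 13–16.
U+13215 → 4-byte form F0 93 88 95 at offsets 17–20.
U+292FA → 4-byte form F0 A9 8B BA at offsets 21–24.
U+4B95C → 4-byte form F1 8B A5 9C at offsets 25–28.
Offset 27 falls in char 8's range; it's byte 3 of F1 8B A5 9C = 0xA5.

0xA5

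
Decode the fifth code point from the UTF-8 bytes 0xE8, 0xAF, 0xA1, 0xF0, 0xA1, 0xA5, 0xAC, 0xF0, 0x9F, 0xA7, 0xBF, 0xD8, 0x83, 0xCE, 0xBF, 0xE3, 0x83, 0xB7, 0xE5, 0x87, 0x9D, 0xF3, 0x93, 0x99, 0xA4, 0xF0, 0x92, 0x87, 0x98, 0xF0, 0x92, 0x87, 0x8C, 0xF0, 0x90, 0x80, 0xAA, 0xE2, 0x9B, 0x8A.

Offset 0: leading byte 0xE8 = 11101000 → 3-byte char #1 = E8 AF A1.
Offset 3: leading byte 0xF0 = 11110000 → 4-byte char #2 = F0 A1 A5 AC.
Offset 7: leading byte 0xF0 = 11110000 → 4-byte char #3 = F0 9F A7 BF.
Offset 11: leading byte 0xD8 = 11011000 → 2-byte char #4 = D8 83.
Offset 13: leading byte 0xCE = 11001110 → 2-byte char #5 = CE BF.
Leading byte 0xCE = 11001110 matches 110xxxxx → 2-byte sequence.
Byte 1: 0xCE = 11001110, payload 01110 (5 bits).
Byte 2: 0xBF = 10111111 (10xxxxxx ✓), payload 111111.
Concatenate: 01110111111 = 0x3BF (11 bits → U+03BF).

U+03BF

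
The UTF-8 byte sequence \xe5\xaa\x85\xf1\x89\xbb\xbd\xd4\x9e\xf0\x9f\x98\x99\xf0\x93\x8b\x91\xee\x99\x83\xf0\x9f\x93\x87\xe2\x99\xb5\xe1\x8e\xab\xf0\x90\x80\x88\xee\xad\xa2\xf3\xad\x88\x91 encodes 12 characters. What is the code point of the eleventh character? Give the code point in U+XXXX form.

U+EB62

Offset 0: leading byte 0xE5 = 11100101 → 3-byte char #1 = E5 AA 85.
Offset 3: leading byte 0xF1 = 11110001 → 4-byte char #2 = F1 89 BB BD.
Offset 7: leading byte 0xD4 = 11010100 → 2-byte char #3 = D4 9E.
Offset 9: leading byte 0xF0 = 11110000 → 4-byte char #4 = F0 9F 98 99.
Offset 13: leading byte 0xF0 = 11110000 → 4-byte char #5 = F0 93 8B 91.
Offset 17: leading byte 0xEE = 11101110 → 3-byte char #6 = EE 99 83.
Offset 20: leading byte 0xF0 = 11110000 → 4-byte char #7 = F0 9F 93 87.
Offset 24: leading byte 0xE2 = 11100010 → 3-byte char #8 = E2 99 B5.
Offset 27: leading byte 0xE1 = 11100001 → 3-byte char #9 = E1 8E AB.
Offset 30: leading byte 0xF0 = 11110000 → 4-byte char #10 = F0 90 80 88.
Offset 34: leading byte 0xEE = 11101110 → 3-byte char #11 = EE AD A2.
Leading byte 0xEE = 11101110 matches 1110xxxx → 3-byte sequence.
Byte 1: 0xEE = 11101110, payload 1110 (4 bits).
Byte 2: 0xAD = 10101101 (10xxxxxx ✓), payload 101101.
Byte 3: 0xA2 = 10100010 (10xxxxxx ✓), payload 100010.
Concatenate: 1110101101100010 = 0xEB62 (16 bits → U+EB62).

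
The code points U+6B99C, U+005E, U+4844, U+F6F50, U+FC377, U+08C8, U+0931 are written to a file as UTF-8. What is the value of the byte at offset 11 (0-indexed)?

0x90

U+6B99C → 4-byte form F1 AB A6 9C at offsets 0–3.
U+005E → 1-byte form 5E at offsets 4–4.
U+4844 → 3-byte form E4 A1 84 at offsets 5–7.
U+F6F50 → 4-byte form F3 B6 BD 90 at offsets 8–11.
Offset 11 falls in char 4's range; it's byte 4 of F3 B6 BD 90 = 0x90.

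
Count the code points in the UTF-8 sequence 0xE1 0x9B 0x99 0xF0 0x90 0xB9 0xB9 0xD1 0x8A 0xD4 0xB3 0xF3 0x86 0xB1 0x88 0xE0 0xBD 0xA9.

Byte at offset 0: 0xE1 = 11100001 → 3-byte char (#1). Advance 3.
Byte at offset 3: 0xF0 = 11110000 → 4-byte char (#2). Advance 4.
Byte at offset 7: 0xD1 = 11010001 → 2-byte char (#3). Advance 2.
Byte at offset 9: 0xD4 = 11010100 → 2-byte char (#4). Advance 2.
Byte at offset 11: 0xF3 = 11110011 → 4-byte char (#5). Advance 4.
Byte at offset 15: 0xE0 = 11100000 → 3-byte char (#6). Advance 3.
Reached end at offset 18 after 6 code points.

6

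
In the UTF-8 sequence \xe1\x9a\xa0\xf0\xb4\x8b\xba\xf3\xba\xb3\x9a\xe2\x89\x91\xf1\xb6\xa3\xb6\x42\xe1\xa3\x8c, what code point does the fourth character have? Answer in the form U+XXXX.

Offset 0: leading byte 0xE1 = 11100001 → 3-byte char #1 = E1 9A A0.
Offset 3: leading byte 0xF0 = 11110000 → 4-byte char #2 = F0 B4 8B BA.
Offset 7: leading byte 0xF3 = 11110011 → 4-byte char #3 = F3 BA B3 9A.
Offset 11: leading byte 0xE2 = 11100010 → 3-byte char #4 = E2 89 91.
Leading byte 0xE2 = 11100010 matches 1110xxxx → 3-byte sequence.
Byte 1: 0xE2 = 11100010, payload 0010 (4 bits).
Byte 2: 0x89 = 10001001 (10xxxxxx ✓), payload 001001.
Byte 3: 0x91 = 10010001 (10xxxxxx ✓), payload 010001.
Concatenate: 0010001001010001 = 0x2251 (16 bits → U+2251).

U+2251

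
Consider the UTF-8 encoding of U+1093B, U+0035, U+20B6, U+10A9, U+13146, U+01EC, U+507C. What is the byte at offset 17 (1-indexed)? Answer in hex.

1-indexed offset 17 is 0-indexed offset 16.
U+1093B → 4-byte form F0 90 A4 BB at offsets 0–3.
U+0035 → 1-byte form 35 at offsets 4–4.
U+20B6 → 3-byte form E2 82 B6 at offsets 5–7.
U+10A9 → 3-byte form E1 82 A9 at offsets 8–10.
U+13146 → 4-byte form F0 93 85 86 at offsets 11–14.
U+01EC → 2-byte form C7 AC at offsets 15–16.
Offset 16 falls in char 6's range; it's byte 2 of C7 AC = 0xAC.

0xAC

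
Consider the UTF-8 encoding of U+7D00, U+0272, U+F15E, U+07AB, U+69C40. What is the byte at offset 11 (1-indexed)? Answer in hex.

1-indexed offset 11 is 0-indexed offset 10.
U+7D00 → 3-byte form E7 B4 80 at offsets 0–2.
U+0272 → 2-byte form C9 B2 at offsets 3–4.
U+F15E → 3-byte form EF 85 9E at offsets 5–7.
U+07AB → 2-byte form DE AB at offsets 8–9.
U+69C40 → 4-byte form F1 A9 B1 80 at offsets 10–13.
Offset 10 falls in char 5's range; it's byte 1 of F1 A9 B1 80 = 0xF1.

0xF1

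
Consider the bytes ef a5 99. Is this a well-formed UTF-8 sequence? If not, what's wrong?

valid

Leading byte 0xEF = 11101111 → 3-byte form.
Continuation bytes 0xA5=10100101, 0x99=10011001 all match 10xxxxxx.
Decoded value 0xF959 is ≥ 0x800 (shortest form) and not a surrogate.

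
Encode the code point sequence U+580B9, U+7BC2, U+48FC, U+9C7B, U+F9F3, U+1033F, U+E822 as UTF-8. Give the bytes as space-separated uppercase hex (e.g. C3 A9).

U+580B9: 4-byte form → F1 98 82 B9.
U+7BC2: 3-byte form → E7 AF 82.
U+48FC: 3-byte form → E4 A3 BC.
U+9C7B: 3-byte form → E9 B1 BB.
U+F9F3: 3-byte form → EF A7 B3.
U+1033F: 4-byte form → F0 90 8C BF.
U+E822: 3-byte form → EE A0 A2.
Concatenated (23 bytes): F1 98 82 B9 E7 AF 82 E4 A3 BC E9 B1 BB EF A7 B3 F0 90 8C BF EE A0 A2.

F1 98 82 B9 E7 AF 82 E4 A3 BC E9 B1 BB EF A7 B3 F0 90 8C BF EE A0 A2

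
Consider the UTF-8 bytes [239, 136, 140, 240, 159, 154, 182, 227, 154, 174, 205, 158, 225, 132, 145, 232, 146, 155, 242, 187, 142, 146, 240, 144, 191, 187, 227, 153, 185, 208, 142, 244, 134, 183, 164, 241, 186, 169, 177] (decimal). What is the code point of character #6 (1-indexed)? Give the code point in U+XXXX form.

U+849B

Offset 0: leading byte 0xEF = 11101111 → 3-byte char #1 = EF 88 8C.
Offset 3: leading byte 0xF0 = 11110000 → 4-byte char #2 = F0 9F 9A B6.
Offset 7: leading byte 0xE3 = 11100011 → 3-byte char #3 = E3 9A AE.
Offset 10: leading byte 0xCD = 11001101 → 2-byte char #4 = CD 9E.
Offset 12: leading byte 0xE1 = 11100001 → 3-byte char #5 = E1 84 91.
Offset 15: leading byte 0xE8 = 11101000 → 3-byte char #6 = E8 92 9B.
Leading byte 0xE8 = 11101000 matches 1110xxxx → 3-byte sequence.
Byte 1: 0xE8 = 11101000, payload 1000 (4 bits).
Byte 2: 0x92 = 10010010 (10xxxxxx ✓), payload 010010.
Byte 3: 0x9B = 10011011 (10xxxxxx ✓), payload 011011.
Concatenate: 1000010010011011 = 0x849B (16 bits → U+849B).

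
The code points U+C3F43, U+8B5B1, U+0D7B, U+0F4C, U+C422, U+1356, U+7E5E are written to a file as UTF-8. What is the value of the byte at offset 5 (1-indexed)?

0xF2

1-indexed offset 5 is 0-indexed offset 4.
U+C3F43 → 4-byte form F3 83 BD 83 at offsets 0–3.
U+8B5B1 → 4-byte form F2 8B 96 B1 at offsets 4–7.
Offset 4 falls in char 2's range; it's byte 1 of F2 8B 96 B1 = 0xF2.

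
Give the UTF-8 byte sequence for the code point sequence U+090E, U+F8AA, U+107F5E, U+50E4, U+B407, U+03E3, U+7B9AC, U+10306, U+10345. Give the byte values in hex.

E0 A4 8E EF A2 AA F4 87 BD 9E E5 83 A4 EB 90 87 CF A3 F1 BB A6 AC F0 90 8C 86 F0 90 8D 85

U+090E: 3-byte form → E0 A4 8E.
U+F8AA: 3-byte form → EF A2 AA.
U+107F5E: 4-byte form → F4 87 BD 9E.
U+50E4: 3-byte form → E5 83 A4.
U+B407: 3-byte form → EB 90 87.
U+03E3: 2-byte form → CF A3.
U+7B9AC: 4-byte form → F1 BB A6 AC.
U+10306: 4-byte form → F0 90 8C 86.
U+10345: 4-byte form → F0 90 8D 85.
Concatenated (30 bytes): E0 A4 8E EF A2 AA F4 87 BD 9E E5 83 A4 EB 90 87 CF A3 F1 BB A6 AC F0 90 8C 86 F0 90 8D 85.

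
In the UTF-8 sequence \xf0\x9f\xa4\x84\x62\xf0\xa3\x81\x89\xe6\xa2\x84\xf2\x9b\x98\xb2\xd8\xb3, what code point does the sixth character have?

U+0633

Offset 0: leading byte 0xF0 = 11110000 → 4-byte char #1 = F0 9F A4 84.
Offset 4: leading byte 0x62 = 01100010 → 1-byte char #2 = 62.
Offset 5: leading byte 0xF0 = 11110000 → 4-byte char #3 = F0 A3 81 89.
Offset 9: leading byte 0xE6 = 11100110 → 3-byte char #4 = E6 A2 84.
Offset 12: leading byte 0xF2 = 11110010 → 4-byte char #5 = F2 9B 98 B2.
Offset 16: leading byte 0xD8 = 11011000 → 2-byte char #6 = D8 B3.
Leading byte 0xD8 = 11011000 matches 110xxxxx → 2-byte sequence.
Byte 1: 0xD8 = 11011000, payload 11000 (5 bits).
Byte 2: 0xB3 = 10110011 (10xxxxxx ✓), payload 110011.
Concatenate: 11000110011 = 0x633 (11 bits → U+0633).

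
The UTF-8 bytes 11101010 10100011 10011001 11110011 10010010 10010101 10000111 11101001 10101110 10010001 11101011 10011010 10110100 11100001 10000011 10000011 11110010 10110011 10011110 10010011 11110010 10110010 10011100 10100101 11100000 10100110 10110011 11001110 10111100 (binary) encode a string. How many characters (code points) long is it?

9

Byte at offset 0: 0xEA = 11101010 → 3-byte char (#1). Advance 3.
Byte at offset 3: 0xF3 = 11110011 → 4-byte char (#2). Advance 4.
Byte at offset 7: 0xE9 = 11101001 → 3-byte char (#3). Advance 3.
Byte at offset 10: 0xEB = 11101011 → 3-byte char (#4). Advance 3.
Byte at offset 13: 0xE1 = 11100001 → 3-byte char (#5). Advance 3.
Byte at offset 16: 0xF2 = 11110010 → 4-byte char (#6). Advance 4.
Byte at offset 20: 0xF2 = 11110010 → 4-byte char (#7). Advance 4.
Byte at offset 24: 0xE0 = 11100000 → 3-byte char (#8). Advance 3.
Byte at offset 27: 0xCE = 11001110 → 2-byte char (#9). Advance 2.
Reached end at offset 29 after 9 code points.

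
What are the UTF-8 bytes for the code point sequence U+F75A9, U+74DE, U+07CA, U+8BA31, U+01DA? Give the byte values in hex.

U+F75A9: 4-byte form → F3 B7 96 A9.
U+74DE: 3-byte form → E7 93 9E.
U+07CA: 2-byte form → DF 8A.
U+8BA31: 4-byte form → F2 8B A8 B1.
U+01DA: 2-byte form → C7 9A.
Concatenated (15 bytes): F3 B7 96 A9 E7 93 9E DF 8A F2 8B A8 B1 C7 9A.

F3 B7 96 A9 E7 93 9E DF 8A F2 8B A8 B1 C7 9A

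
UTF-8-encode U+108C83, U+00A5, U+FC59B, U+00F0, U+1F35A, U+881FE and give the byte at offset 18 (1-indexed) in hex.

1-indexed offset 18 is 0-indexed offset 17.
U+108C83 → 4-byte form F4 88 B2 83 at offsets 0–3.
U+00A5 → 2-byte form C2 A5 at offsets 4–5.
U+FC59B → 4-byte form F3 BC 96 9B at offsets 6–9.
U+00F0 → 2-byte form C3 B0 at offsets 10–11.
U+1F35A → 4-byte form F0 9F 8D 9A at offsets 12–15.
U+881FE → 4-byte form F2 88 87 BE at offsets 16–19.
Offset 17 falls in char 6's range; it's byte 2 of F2 88 87 BE = 0x88.

0x88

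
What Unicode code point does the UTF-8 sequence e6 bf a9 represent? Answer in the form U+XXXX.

Leading byte 0xE6 = 11100110 matches 1110xxxx → 3-byte sequence.
Byte 1: 0xE6 = 11100110, payload 0110 (4 bits).
Byte 2: 0xBF = 10111111 (10xxxxxx ✓), payload 111111.
Byte 3: 0xA9 = 10101001 (10xxxxxx ✓), payload 101001.
Concatenate: 0110111111101001 = 0x6FE9 (16 bits → U+6FE9).

U+6FE9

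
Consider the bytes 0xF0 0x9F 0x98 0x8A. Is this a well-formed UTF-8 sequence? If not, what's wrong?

valid

Leading byte 0xF0 = 11110000 → 4-byte form.
Continuation bytes 0x9F=10011111, 0x98=10011000, 0x8A=10001010 all match 10xxxxxx.
Decoded value 0x1F60A is ≥ 0x10000 (shortest form) and not a surrogate.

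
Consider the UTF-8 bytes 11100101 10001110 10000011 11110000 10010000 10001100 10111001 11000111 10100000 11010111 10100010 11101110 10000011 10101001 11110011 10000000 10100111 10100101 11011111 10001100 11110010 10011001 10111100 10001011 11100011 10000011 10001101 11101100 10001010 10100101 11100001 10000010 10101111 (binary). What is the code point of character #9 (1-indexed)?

U+30CD

Offset 0: leading byte 0xE5 = 11100101 → 3-byte char #1 = E5 8E 83.
Offset 3: leading byte 0xF0 = 11110000 → 4-byte char #2 = F0 90 8C B9.
Offset 7: leading byte 0xC7 = 11000111 → 2-byte char #3 = C7 A0.
Offset 9: leading byte 0xD7 = 11010111 → 2-byte char #4 = D7 A2.
Offset 11: leading byte 0xEE = 11101110 → 3-byte char #5 = EE 83 A9.
Offset 14: leading byte 0xF3 = 11110011 → 4-byte char #6 = F3 80 A7 A5.
Offset 18: leading byte 0xDF = 11011111 → 2-byte char #7 = DF 8C.
Offset 20: leading byte 0xF2 = 11110010 → 4-byte char #8 = F2 99 BC 8B.
Offset 24: leading byte 0xE3 = 11100011 → 3-byte char #9 = E3 83 8D.
Leading byte 0xE3 = 11100011 matches 1110xxxx → 3-byte sequence.
Byte 1: 0xE3 = 11100011, payload 0011 (4 bits).
Byte 2: 0x83 = 10000011 (10xxxxxx ✓), payload 000011.
Byte 3: 0x8D = 10001101 (10xxxxxx ✓), payload 001101.
Concatenate: 0011000011001101 = 0x30CD (16 bits → U+30CD).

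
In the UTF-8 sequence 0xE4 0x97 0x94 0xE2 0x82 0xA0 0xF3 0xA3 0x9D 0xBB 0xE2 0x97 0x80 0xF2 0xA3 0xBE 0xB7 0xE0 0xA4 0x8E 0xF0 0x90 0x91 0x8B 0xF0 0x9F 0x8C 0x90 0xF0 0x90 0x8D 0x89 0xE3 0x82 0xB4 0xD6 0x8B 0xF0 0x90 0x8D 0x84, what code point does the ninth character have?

U+10349

Offset 0: leading byte 0xE4 = 11100100 → 3-byte char #1 = E4 97 94.
Offset 3: leading byte 0xE2 = 11100010 → 3-byte char #2 = E2 82 A0.
Offset 6: leading byte 0xF3 = 11110011 → 4-byte char #3 = F3 A3 9D BB.
Offset 10: leading byte 0xE2 = 11100010 → 3-byte char #4 = E2 97 80.
Offset 13: leading byte 0xF2 = 11110010 → 4-byte char #5 = F2 A3 BE B7.
Offset 17: leading byte 0xE0 = 11100000 → 3-byte char #6 = E0 A4 8E.
Offset 20: leading byte 0xF0 = 11110000 → 4-byte char #7 = F0 90 91 8B.
Offset 24: leading byte 0xF0 = 11110000 → 4-byte char #8 = F0 9F 8C 90.
Offset 28: leading byte 0xF0 = 11110000 → 4-byte char #9 = F0 90 8D 89.
Leading byte 0xF0 = 11110000 matches 11110xxx → 4-byte sequence.
Byte 1: 0xF0 = 11110000, payload 000 (3 bits).
Byte 2: 0x90 = 10010000 (10xxxxxx ✓), payload 010000.
Byte 3: 0x8D = 10001101 (10xxxxxx ✓), payload 001101.
Byte 4: 0x89 = 10001001 (10xxxxxx ✓), payload 001001.
Concatenate: 000010000001101001001 = 0x10349 (21 bits → U+10349).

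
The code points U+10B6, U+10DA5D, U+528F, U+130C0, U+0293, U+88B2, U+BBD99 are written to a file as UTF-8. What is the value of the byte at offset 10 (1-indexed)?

0x8F

1-indexed offset 10 is 0-indexed offset 9.
U+10B6 → 3-byte form E1 82 B6 at offsets 0–2.
U+10DA5D → 4-byte form F4 8D A9 9D at offsets 3–6.
U+528F → 3-byte form E5 8A 8F at offsets 7–9.
Offset 9 falls in char 3's range; it's byte 3 of E5 8A 8F = 0x8F.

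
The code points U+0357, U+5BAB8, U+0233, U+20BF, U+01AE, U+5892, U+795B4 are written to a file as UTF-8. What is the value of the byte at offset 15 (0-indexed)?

U+0357 → 2-byte form CD 97 at offsets 0–1.
U+5BAB8 → 4-byte form F1 9B AA B8 at offsets 2–5.
U+0233 → 2-byte form C8 B3 at offsets 6–7.
U+20BF → 3-byte form E2 82 BF at offsets 8–10.
U+01AE → 2-byte form C6 AE at offsets 11–12.
U+5892 → 3-byte form E5 A2 92 at offsets 13–15.
Offset 15 falls in char 6's range; it's byte 3 of E5 A2 92 = 0x92.

0x92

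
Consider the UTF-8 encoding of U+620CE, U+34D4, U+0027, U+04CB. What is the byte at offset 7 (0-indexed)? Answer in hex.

U+620CE → 4-byte form F1 A2 83 8E at offsets 0–3.
U+34D4 → 3-byte form E3 93 94 at offsets 4–6.
U+0027 → 1-byte form 27 at offsets 7–7.
Offset 7 falls in char 3's range; it's byte 1 of 27 = 0x27.

0x27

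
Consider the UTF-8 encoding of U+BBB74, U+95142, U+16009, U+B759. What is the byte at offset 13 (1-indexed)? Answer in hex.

1-indexed offset 13 is 0-indexed offset 12.
U+BBB74 → 4-byte form F2 BB AD B4 at offsets 0–3.
U+95142 → 4-byte form F2 95 85 82 at offsets 4–7.
U+16009 → 4-byte form F0 96 80 89 at offsets 8–11.
U+B759 → 3-byte form EB 9D 99 at offsets 12–14.
Offset 12 falls in char 4's range; it's byte 1 of EB 9D 99 = 0xEB.

0xEB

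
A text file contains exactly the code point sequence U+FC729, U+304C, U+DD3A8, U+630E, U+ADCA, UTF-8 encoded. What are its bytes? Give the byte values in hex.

U+FC729: 4-byte form → F3 BC 9C A9.
U+304C: 3-byte form → E3 81 8C.
U+DD3A8: 4-byte form → F3 9D 8E A8.
U+630E: 3-byte form → E6 8C 8E.
U+ADCA: 3-byte form → EA B7 8A.
Concatenated (17 bytes): F3 BC 9C A9 E3 81 8C F3 9D 8E A8 E6 8C 8E EA B7 8A.

F3 BC 9C A9 E3 81 8C F3 9D 8E A8 E6 8C 8E EA B7 8A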